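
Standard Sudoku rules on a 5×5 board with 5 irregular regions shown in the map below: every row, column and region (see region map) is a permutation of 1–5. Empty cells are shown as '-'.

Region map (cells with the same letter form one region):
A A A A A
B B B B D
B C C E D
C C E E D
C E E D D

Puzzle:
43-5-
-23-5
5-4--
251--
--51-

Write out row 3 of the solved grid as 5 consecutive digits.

row 1, column 3 = 2: row 1 has {3,4,5}; col 3 has {1,3,4,5}; region has {3,4,5} → only 2 remains.
row 1, column 5 = 1: row 1 has {2,3,4,5}; col 5 has {5}; region has {2,3,4,5} → only 1 remains.
row 2, column 1 = 1: row 2 has {2,3,5}; col 1 has {2,4,5}; region has {2,3,5} → only 1 remains.
row 2, column 4 = 4: row 2 has {1,2,3,5}; col 4 has {1,5}; region has {1,2,3,5} → only 4 remains.
row 3, column 2 = 1: row 3 has {4,5}; col 2 has {2,3,5}; region has {2,4,5} → only 1 remains.
row 4, column 4 = 3: row 4 has {1,2,5}; col 4 has {1,4,5}; region has {1,5} → only 3 remains.
row 4, column 5 = 4: row 4 has {1,2,3,5}; col 5 has {1,5}; region has {1,5} → only 4 remains.
row 5, column 1 = 3: row 5 has {1,5}; col 1 has {1,2,4,5}; region has {1,2,4,5} → only 3 remains.
row 5, column 2 = 4: row 5 has {1,3,5}; col 2 has {1,2,3,5}; region has {1,3,5} → only 4 remains.
row 5, column 5 = 2: row 5 has {1,3,4,5}; col 5 has {1,4,5}; region has {1,4,5} → only 2 remains.
row 3, column 4 = 2: row 3 has {1,4,5}; col 4 has {1,3,4,5}; region has {1,3,4,5} → only 2 remains.
row 3, column 5 = 3: row 3 has {1,2,4,5}; col 5 has {1,2,4,5}; region has {1,2,4,5} → only 3 remains.

51423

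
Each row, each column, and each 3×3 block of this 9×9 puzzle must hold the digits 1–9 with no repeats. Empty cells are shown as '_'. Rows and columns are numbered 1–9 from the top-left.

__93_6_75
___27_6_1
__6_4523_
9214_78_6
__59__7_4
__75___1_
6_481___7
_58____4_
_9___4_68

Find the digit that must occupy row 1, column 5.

row 1, column 5 = 8: row 1 has {3,5,6,7,9}; col 5 has {1,4,7}; box has {2,3,4,5,6,7} → only 8 remains.

8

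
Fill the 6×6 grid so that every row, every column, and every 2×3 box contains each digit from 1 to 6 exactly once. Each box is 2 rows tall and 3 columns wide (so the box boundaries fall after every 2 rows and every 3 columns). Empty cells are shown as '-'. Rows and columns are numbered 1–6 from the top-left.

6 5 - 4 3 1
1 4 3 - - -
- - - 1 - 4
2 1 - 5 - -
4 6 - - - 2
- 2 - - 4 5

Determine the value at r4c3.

r1c3 = 2: row 1 has {1,3,4,5,6}; col 3 has {3}; box has {1,3,4,5,6} → only 2 remains.
r2c6 = 6: row 2 has {1,3,4}; col 6 has {1,2,4,5}; box has {1,3,4} → only 6 remains.
r3c2 = 3: row 3 has {1,4}; col 2 has {1,2,4,5,6}; box has {1,2} → only 3 remains.
r4c5 = 6: row 4 has {1,2,5}; col 5 has {3,4}; box has {1,4,5} → only 6 remains.
r4c6 = 3: row 4 has {1,2,5,6}; col 6 has {1,2,4,5,6}; box has {1,4,5,6} → only 3 remains.
r5c4 = 3: row 5 has {2,4,6}; col 4 has {1,4,5}; box has {2,4,5} → only 3 remains.
r5c5 = 1: row 5 has {2,3,4,6}; col 5 has {3,4,6}; box has {2,3,4,5} → only 1 remains.
r6c1 = 3: row 6 has {2,4,5}; col 1 has {1,2,4,6}; box has {2,4,6} → only 3 remains.
r6c3 = 1: row 6 has {2,3,4,5}; col 3 has {2,3}; box has {2,3,4,6} → only 1 remains.
r6c4 = 6: row 6 has {1,2,3,4,5}; col 4 has {1,3,4,5}; box has {1,2,3,4,5} → only 6 remains.
r2c4 = 2: row 2 has {1,3,4,6}; col 4 has {1,3,4,5,6}; box has {1,3,4,6} → only 2 remains.
r2c5 = 5: row 2 has {1,2,3,4,6}; col 5 has {1,3,4,6}; box has {1,2,3,4,6} → only 5 remains.
r3c1 = 5: row 3 has {1,3,4}; col 1 has {1,2,3,4,6}; box has {1,2,3} → only 5 remains.
r3c3 = 6: row 3 has {1,3,4,5}; col 3 has {1,2,3}; box has {1,2,3,5} → only 6 remains.
r3c5 = 2: row 3 has {1,3,4,5,6}; col 5 has {1,3,4,5,6}; box has {1,3,4,5,6} → only 2 remains.
r4c3 = 4: row 4 has {1,2,3,5,6}; col 3 has {1,2,3,6}; box has {1,2,3,5,6} → only 4 remains.

4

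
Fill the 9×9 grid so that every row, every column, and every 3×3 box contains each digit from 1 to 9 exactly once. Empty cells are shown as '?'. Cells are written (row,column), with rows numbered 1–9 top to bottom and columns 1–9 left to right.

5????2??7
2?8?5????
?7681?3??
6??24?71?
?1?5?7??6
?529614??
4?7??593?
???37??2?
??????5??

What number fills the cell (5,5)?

3

(3,1) = 9: row 3 has {1,3,6,7,8}; col 1 has {2,4,5,6}; box has {2,5,6,7,8} → only 9 remains.
(3,6) = 4: row 3 has {1,3,6,7,8,9}; col 6 has {1,2,5,7}; box has {1,2,5,8} → only 4 remains.
(3,8) = 5: row 3 has {1,3,4,6,7,8,9}; col 8 has {1,2,3}; box has {3,7} → only 5 remains.
(3,9) = 2: row 3 has {1,3,4,5,6,7,8,9}; col 9 has {6,7}; box has {3,5,7} → only 2 remains.
(6,8) = 8: row 6 has {1,2,4,5,6,9}; col 8 has {1,2,3,5}; box has {1,4,6,7} → only 8 remains.
(6,9) = 3: row 6 has {1,2,4,5,6,8,9}; col 9 has {2,6,7}; box has {1,4,6,7,8} → only 3 remains.
(1,4) = 6: row 1 has {2,5,7}; col 4 has {2,3,5,8,9}; box has {1,2,4,5,8} → only 6 remains.
(2,4) = 7: row 2 has {2,5,8}; col 4 has {2,3,5,6,8,9}; box has {1,2,4,5,6,8} → only 7 remains.
(5,7) = 2: row 5 has {1,5,6,7}; col 7 has {3,4,5,7,9}; box has {1,3,4,6,7,8} → only 2 remains.
(5,8) = 9: row 5 has {1,2,5,6,7}; col 8 has {1,2,3,5,8}; box has {1,2,3,4,6,7,8} → only 9 remains.
(6,1) = 7: row 6 has {1,2,3,4,5,6,8,9}; col 1 has {2,4,5,6,9}; box has {1,2,5,6} → only 7 remains.
(7,4) = 1: row 7 has {3,4,5,7,9}; col 4 has {2,3,5,6,7,8,9}; box has {3,5,7} → only 1 remains.
(7,9) = 8: row 7 has {1,3,4,5,7,9}; col 9 has {2,3,6,7}; box has {2,3,5,9} → only 8 remains.
(9,4) = 4: row 9 has {5}; col 4 has {1,2,3,5,6,7,8,9}; box has {1,3,5,7} → only 4 remains.
(9,9) = 1: row 9 has {4,5}; col 9 has {2,3,6,7,8}; box has {2,3,5,8,9} → only 1 remains.
(1,8) = 4: row 1 has {2,5,6,7}; col 8 has {1,2,3,5,8,9}; box has {2,3,5,7} → only 4 remains.
(2,8) = 6: row 2 has {2,5,7,8}; col 8 has {1,2,3,4,5,8,9}; box has {2,3,4,5,7} → only 6 remains.
(2,9) = 9: row 2 has {2,5,6,7,8}; col 9 has {1,2,3,6,7,8}; box has {2,3,4,5,6,7} → only 9 remains.
(4,9) = 5: row 4 has {1,2,4,6,7}; col 9 has {1,2,3,6,7,8,9}; box has {1,2,3,4,6,7,8,9} → only 5 remains.
(7,5) = 2: row 7 has {1,3,4,5,7,8,9}; col 5 has {1,4,5,6,7}; box has {1,3,4,5,7} → only 2 remains.
(8,7) = 6: row 8 has {2,3,7}; col 7 has {2,3,4,5,7,9}; box has {1,2,3,5,8,9} → only 6 remains.
(8,9) = 4: row 8 has {2,3,6,7}; col 9 has {1,2,3,5,6,7,8,9}; box has {1,2,3,5,6,8,9} → only 4 remains.
(9,8) = 7: row 9 has {1,4,5}; col 8 has {1,2,3,4,5,6,8,9}; box has {1,2,3,4,5,6,8,9} → only 7 remains.
(1,2) = 3: row 1 has {2,4,5,6,7}; col 2 has {1,5,7}; box has {2,5,6,7,8,9} → only 3 remains.
(1,3) = 1: row 1 has {2,3,4,5,6,7}; col 3 has {2,6,7,8}; box has {2,3,5,6,7,8,9} → only 1 remains.
(1,5) = 9: row 1 has {1,2,3,4,5,6,7}; col 5 has {1,2,4,5,6,7}; box has {1,2,4,5,6,7,8} → only 9 remains.
(1,7) = 8: row 1 has {1,2,3,4,5,6,7,9}; col 7 has {2,3,4,5,6,7,9}; box has {2,3,4,5,6,7,9} → only 8 remains.
(2,2) = 4: row 2 has {2,5,6,7,8,9}; col 2 has {1,3,5,7}; box has {1,2,3,5,6,7,8,9} → only 4 remains.
(2,6) = 3: row 2 has {2,4,5,6,7,8,9}; col 6 has {1,2,4,5,7}; box has {1,2,4,5,6,7,8,9} → only 3 remains.
(2,7) = 1: row 2 has {2,3,4,5,6,7,8,9}; col 7 has {2,3,4,5,6,7,8,9}; box has {2,3,4,5,6,7,8,9} → only 1 remains.
(4,6) = 8: row 4 has {1,2,4,5,6,7}; col 6 has {1,2,3,4,5,7}; box has {1,2,4,5,6,7,9} → only 8 remains.
(5,5) = 3: row 5 has {1,2,5,6,7,9}; col 5 has {1,2,4,5,6,7,9}; box has {1,2,4,5,6,7,8,9} → only 3 remains.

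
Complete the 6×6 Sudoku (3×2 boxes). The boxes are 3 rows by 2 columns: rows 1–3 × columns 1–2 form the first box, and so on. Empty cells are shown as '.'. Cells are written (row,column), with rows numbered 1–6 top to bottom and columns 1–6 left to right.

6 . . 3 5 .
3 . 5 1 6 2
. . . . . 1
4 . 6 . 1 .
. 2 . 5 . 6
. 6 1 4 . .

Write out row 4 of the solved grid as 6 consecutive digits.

(1,6) = 4 (sole candidate).
(2,2) = 4 (sole candidate).
(3,2) = 5 (sole candidate).
(3,5) = 3 (sole candidate).
(4,2) = 3: row 4 has {1,4,6}; col 2 has {2,4,5,6}; box has {2,4,6} → only 3 remains.
(4,4) = 2: row 4 has {1,3,4,6}; col 4 has {1,3,4,5}; box has {1,4,5,6} → only 2 remains.
(4,6) = 5: row 4 has {1,2,3,4,6}; col 6 has {1,2,4,6}; box has {1,6} → only 5 remains.

436215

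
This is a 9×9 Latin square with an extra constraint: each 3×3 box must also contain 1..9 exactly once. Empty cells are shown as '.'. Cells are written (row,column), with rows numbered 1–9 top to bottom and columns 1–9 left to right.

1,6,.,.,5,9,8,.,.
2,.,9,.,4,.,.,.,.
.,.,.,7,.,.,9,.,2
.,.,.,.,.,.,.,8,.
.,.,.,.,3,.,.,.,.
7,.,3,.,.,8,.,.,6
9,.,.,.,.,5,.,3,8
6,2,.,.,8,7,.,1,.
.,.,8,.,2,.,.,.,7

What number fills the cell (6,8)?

(1,4) = 2 (hidden single in row 1).
(1,9) = 3 (hidden single in row 1).
(4,7) = 3 (hidden single in row 4).
(4,5) = 7 (hidden single in row 4).
(7,7) = 2 (hidden single in row 7).
(6,8) = 2: in row 6, 2 can only go here (every other open cell in that row sees a 2).

2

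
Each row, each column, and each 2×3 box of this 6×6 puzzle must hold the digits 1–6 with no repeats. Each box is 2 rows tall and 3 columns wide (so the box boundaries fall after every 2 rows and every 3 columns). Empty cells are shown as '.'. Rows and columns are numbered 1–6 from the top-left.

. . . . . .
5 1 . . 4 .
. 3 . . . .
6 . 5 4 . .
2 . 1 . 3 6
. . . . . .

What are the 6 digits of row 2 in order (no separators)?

513642

R4C2 = 2: row 4 has {4,5,6}; col 2 has {1,3}; box has {3,5,6} → only 2 remains.
R4C5 = 1: row 4 has {2,4,5,6}; col 5 has {3,4}; box has {4} → only 1 remains.
R4C6 = 3: row 4 has {1,2,4,5,6}; col 6 has {6}; box has {1,4} → only 3 remains.
R5C4 = 5: row 5 has {1,2,3,6}; col 4 has {4}; box has {3,6} → only 5 remains.
R6C5 = 2: row 6 has {}; col 5 has {1,3,4}; box has {3,5,6} → only 2 remains.
R2C6 = 2: row 2 has {1,4,5}; col 6 has {3,6}; box has {4} → only 2 remains.
R3C3 = 4: row 3 has {3}; col 3 has {1,5}; box has {2,3,5,6} → only 4 remains.
R3C6 = 5: row 3 has {3,4}; col 6 has {2,3,6}; box has {1,3,4} → only 5 remains.
R5C2 = 4: row 5 has {1,2,3,5,6}; col 2 has {1,2,3}; box has {1,2} → only 4 remains.
R6C1 = 3: row 6 has {2}; col 1 has {2,5,6}; box has {1,2,4} → only 3 remains.
R6C3 = 6: row 6 has {2,3}; col 3 has {1,4,5}; box has {1,2,3,4} → only 6 remains.
R6C4 = 1: row 6 has {2,3,6}; col 4 has {4,5}; box has {2,3,5,6} → only 1 remains.
R6C6 = 4: row 6 has {1,2,3,6}; col 6 has {2,3,5,6}; box has {1,2,3,5,6} → only 4 remains.
R1C1 = 4: row 1 has {}; col 1 has {2,3,5,6}; box has {1,5} → only 4 remains.
R1C2 = 6: row 1 has {4}; col 2 has {1,2,3,4}; box has {1,4,5} → only 6 remains.
R1C4 = 3: row 1 has {4,6}; col 4 has {1,4,5}; box has {2,4} → only 3 remains.
R1C5 = 5: row 1 has {3,4,6}; col 5 has {1,2,3,4}; box has {2,3,4} → only 5 remains.
R1C6 = 1: row 1 has {3,4,5,6}; col 6 has {2,3,4,5,6}; box has {2,3,4,5} → only 1 remains.
R2C3 = 3: row 2 has {1,2,4,5}; col 3 has {1,4,5,6}; box has {1,4,5,6} → only 3 remains.
R2C4 = 6: row 2 has {1,2,3,4,5}; col 4 has {1,3,4,5}; box has {1,2,3,4,5} → only 6 remains.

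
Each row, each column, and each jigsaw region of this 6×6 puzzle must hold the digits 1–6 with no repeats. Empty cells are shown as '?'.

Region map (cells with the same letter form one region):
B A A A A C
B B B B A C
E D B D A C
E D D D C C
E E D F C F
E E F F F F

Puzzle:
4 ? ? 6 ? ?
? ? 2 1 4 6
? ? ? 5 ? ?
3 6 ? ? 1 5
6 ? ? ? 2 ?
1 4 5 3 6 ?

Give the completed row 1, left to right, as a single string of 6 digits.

421653

R1C6 = 3: row 1 has {4,6}; col 6 has {5,6}; region has {1,2,5,6} → only 3 remains.
R2C1 = 5 (sole candidate).
R2C2 = 3 (sole candidate).
R3C1 = 2 (sole candidate).
R3C2 = 1 (sole candidate).
R3C3 = 6 (sole candidate).
R3C5 = 3 (sole candidate).
R3C6 = 4 (sole candidate).
R4C3 = 4 (sole candidate).
R4C4 = 2 (sole candidate).
R5C2 = 5 (sole candidate).
R5C3 = 3 (sole candidate).
R5C4 = 4 (sole candidate).
R5C6 = 1 (sole candidate).
R6C6 = 2 (sole candidate).
R1C2 = 2: row 1 has {3,4,6}; col 2 has {1,3,4,5,6}; region has {3,4,6} → only 2 remains.
R1C3 = 1: row 1 has {2,3,4,6}; col 3 has {2,3,4,5,6}; region has {2,3,4,6} → only 1 remains.
R1C5 = 5: row 1 has {1,2,3,4,6}; col 5 has {1,2,3,4,6}; region has {1,2,3,4,6} → only 5 remains.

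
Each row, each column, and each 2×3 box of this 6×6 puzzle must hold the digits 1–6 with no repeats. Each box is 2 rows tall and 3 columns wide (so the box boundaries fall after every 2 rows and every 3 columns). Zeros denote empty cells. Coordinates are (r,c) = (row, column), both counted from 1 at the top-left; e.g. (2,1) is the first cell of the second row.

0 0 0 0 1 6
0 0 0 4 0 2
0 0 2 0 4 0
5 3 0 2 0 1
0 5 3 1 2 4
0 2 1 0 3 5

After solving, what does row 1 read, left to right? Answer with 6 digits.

245316

(1,2) = 4: row 1 has {1,6}; col 2 has {2,3,5}; box has {} → only 4 remains.
(1,3) = 5: row 1 has {1,4,6}; col 3 has {1,2,3}; box has {4} → only 5 remains.
(1,4) = 3: row 1 has {1,4,5,6}; col 4 has {1,2,4}; box has {1,2,4,6} → only 3 remains.
(2,3) = 6: row 2 has {2,4}; col 3 has {1,2,3,5}; box has {4,5} → only 6 remains.
(2,5) = 5: row 2 has {2,4,6}; col 5 has {1,2,3,4}; box has {1,2,3,4,6} → only 5 remains.
(3,6) = 3: row 3 has {2,4}; col 6 has {1,2,4,5,6}; box has {1,2,4} → only 3 remains.
(4,3) = 4: row 4 has {1,2,3,5}; col 3 has {1,2,3,5,6}; box has {2,3,5} → only 4 remains.
(4,5) = 6: row 4 has {1,2,3,4,5}; col 5 has {1,2,3,4,5}; box has {1,2,3,4} → only 6 remains.
(5,1) = 6: row 5 has {1,2,3,4,5}; col 1 has {5}; box has {1,2,3,5} → only 6 remains.
(6,1) = 4: row 6 has {1,2,3,5}; col 1 has {5,6}; box has {1,2,3,5,6} → only 4 remains.
(6,4) = 6: row 6 has {1,2,3,4,5}; col 4 has {1,2,3,4}; box has {1,2,3,4,5} → only 6 remains.
(1,1) = 2: row 1 has {1,3,4,5,6}; col 1 has {4,5,6}; box has {4,5,6} → only 2 remains.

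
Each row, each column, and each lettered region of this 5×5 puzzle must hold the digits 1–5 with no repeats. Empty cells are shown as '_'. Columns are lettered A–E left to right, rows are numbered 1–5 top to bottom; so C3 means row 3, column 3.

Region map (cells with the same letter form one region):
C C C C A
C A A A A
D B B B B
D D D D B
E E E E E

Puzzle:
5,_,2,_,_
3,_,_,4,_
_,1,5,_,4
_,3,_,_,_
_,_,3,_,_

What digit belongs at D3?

3

B1 = 4: row 1 has {2,5}; col 2 has {1,3}; region has {2,3,5} → only 4 remains.
D1 = 1: row 1 has {2,4,5}; col 4 has {4}; region has {2,3,4,5} → only 1 remains.
E1 = 3: row 1 has {1,2,4,5}; col 5 has {4}; region has {4} → only 3 remains.
C2 = 1: row 2 has {3,4}; col 3 has {2,3,5}; region has {3,4} → only 1 remains.
A3 = 2: row 3 has {1,4,5}; col 1 has {3,5}; region has {3} → only 2 remains.
D3 = 3: row 3 has {1,2,4,5}; col 4 has {1,4}; region has {1,4,5} → only 3 remains.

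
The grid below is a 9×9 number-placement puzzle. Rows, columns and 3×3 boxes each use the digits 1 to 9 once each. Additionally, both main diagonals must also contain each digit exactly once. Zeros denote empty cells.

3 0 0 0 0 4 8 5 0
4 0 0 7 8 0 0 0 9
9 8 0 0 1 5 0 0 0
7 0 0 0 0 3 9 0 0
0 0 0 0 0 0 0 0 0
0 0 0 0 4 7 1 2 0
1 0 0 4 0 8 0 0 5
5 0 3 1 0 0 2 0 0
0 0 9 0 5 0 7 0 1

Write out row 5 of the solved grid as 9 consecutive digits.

234691587

R7C7 = 6: row 7 has {1,4,5,8}; col 7 has {1,2,7,8,9}; box has {1,2,5,7}; main diagonal has {1,3,7} → only 6 remains.
R2C7 = 3: row 2 has {4,7,8,9}; col 7 has {1,2,6,7,8,9}; box has {5,8,9} → only 3 remains.
R3C3 = 2: row 3 has {1,5,8,9}; col 3 has {3,9}; box has {3,4,8,9}; main diagonal has {1,3,6,7} → only 2 remains.
R3C7 = 4: row 3 has {1,2,5,8,9}; col 7 has {1,2,3,6,7,8,9}; box has {3,5,8,9}; anti-diagonal has {3} → only 4 remains.
R5C5 = 9: row 5 has {}; col 5 has {1,4,5,8}; box has {3,4,7}; main diagonal has {1,2,3,6,7}; anti-diagonal has {3,4} → only 9 remains.
R5C7 = 5: row 5 has {9}; col 7 has {1,2,3,4,6,7,8,9}; box has {1,2,9} → only 5 remains.
R7C3 = 7: row 7 has {1,4,5,6,8}; col 3 has {2,3,9}; box has {1,3,5,9}; anti-diagonal has {3,4,9} → only 7 remains.
R8C2 = 6: row 8 has {1,2,3,5}; col 2 has {8}; box has {1,3,5,7,9}; anti-diagonal has {3,4,7,9} → only 6 remains.
R8C5 = 7: row 8 has {1,2,3,5,6}; col 5 has {1,4,5,8,9}; box has {1,4,5,8} → only 7 remains.
R8C6 = 9: row 8 has {1,2,3,5,6,7}; col 6 has {3,4,5,7,8}; box has {1,4,5,7,8} → only 9 remains.
R1C9 = 2: row 1 has {3,4,5,8}; col 9 has {1,5,9}; box has {3,4,5,8,9}; anti-diagonal has {3,4,6,7,9} → only 2 remains.
R2C2 = 5: row 2 has {3,4,7,8,9}; col 2 has {6,8}; box has {2,3,4,8,9}; main diagonal has {1,2,3,6,7,9} → only 5 remains.
R2C8 = 1: row 2 has {3,4,5,7,8,9}; col 8 has {2,5}; box has {2,3,4,5,8,9}; anti-diagonal has {2,3,4,6,7,9} → only 1 remains.
R4C4 = 8: row 4 has {3,7,9}; col 4 has {1,4,7}; box has {3,4,7,9}; main diagonal has {1,2,3,5,6,7,9} → only 8 remains.
R6C4 = 5: row 6 has {1,2,4,7}; col 4 has {1,4,7,8}; box has {3,4,7,8,9}; anti-diagonal has {1,2,3,4,6,7,9} → only 5 remains.
R7C2 = 2: row 7 has {1,4,5,6,7,8}; col 2 has {5,6,8}; box has {1,3,5,6,7,9} → only 2 remains.
R7C5 = 3: row 7 has {1,2,4,5,6,7,8}; col 5 has {1,4,5,7,8,9}; box has {1,4,5,7,8,9} → only 3 remains.
R7C8 = 9: row 7 has {1,2,3,4,5,6,7,8}; col 8 has {1,2,5}; box has {1,2,5,6,7} → only 9 remains.
R8C8 = 4: row 8 has {1,2,3,5,6,7,9}; col 8 has {1,2,5,9}; box has {1,2,5,6,7,9}; main diagonal has {1,2,3,5,6,7,8,9} → only 4 remains.
R8C9 = 8: row 8 has {1,2,3,4,5,6,7,9}; col 9 has {1,2,5,9}; box has {1,2,4,5,6,7,9} → only 8 remains.
R9C1 = 8: row 9 has {1,5,7,9}; col 1 has {1,3,4,5,7,9}; box has {1,2,3,5,6,7,9}; anti-diagonal has {1,2,3,4,5,6,7,9} → only 8 remains.
R9C2 = 4: row 9 has {1,5,7,8,9}; col 2 has {2,5,6,8}; box has {1,2,3,5,6,7,8,9} → only 4 remains.
R9C8 = 3: row 9 has {1,4,5,7,8,9}; col 8 has {1,2,4,5,9}; box has {1,2,4,5,6,7,8,9} → only 3 remains.
R1C5 = 6: row 1 has {2,3,4,5,8}; col 5 has {1,3,4,5,7,8,9}; box has {1,4,5,7,8} → only 6 remains.
R2C3 = 6: row 2 has {1,3,4,5,7,8,9}; col 3 has {2,3,7,9}; box has {2,3,4,5,8,9} → only 6 remains.
R2C6 = 2: row 2 has {1,3,4,5,6,7,8,9}; col 6 has {3,4,5,7,8,9}; box has {1,4,5,6,7,8} → only 2 remains.
R3C4 = 3: row 3 has {1,2,4,5,8,9}; col 4 has {1,4,5,7,8}; box has {1,2,4,5,6,7,8} → only 3 remains.
R4C2 = 1: row 4 has {3,7,8,9}; col 2 has {2,4,5,6,8}; box has {7} → only 1 remains.
R4C5 = 2: row 4 has {1,3,7,8,9}; col 5 has {1,3,4,5,6,7,8,9}; box has {3,4,5,7,8,9} → only 2 remains.
R4C8 = 6: row 4 has {1,2,3,7,8,9}; col 8 has {1,2,3,4,5,9}; box has {1,2,5,9} → only 6 remains.
R4C9 = 4: row 4 has {1,2,3,6,7,8,9}; col 9 has {1,2,5,8,9}; box has {1,2,5,6,9} → only 4 remains.
R5C2 = 3: row 5 has {5,9}; col 2 has {1,2,4,5,6,8}; box has {1,7} → only 3 remains.
R5C4 = 6: row 5 has {3,5,9}; col 4 has {1,3,4,5,7,8}; box has {2,3,4,5,7,8,9} → only 6 remains.
R5C6 = 1: row 5 has {3,5,6,9}; col 6 has {2,3,4,5,7,8,9}; box has {2,3,4,5,6,7,8,9} → only 1 remains.
R5C9 = 7: row 5 has {1,3,5,6,9}; col 9 has {1,2,4,5,8,9}; box has {1,2,4,5,6,9} → only 7 remains.
R6C1 = 6: row 6 has {1,2,4,5,7}; col 1 has {1,3,4,5,7,8,9}; box has {1,3,7} → only 6 remains.
R6C2 = 9: row 6 has {1,2,4,5,6,7}; col 2 has {1,2,3,4,5,6,8}; box has {1,3,6,7} → only 9 remains.
R6C3 = 8: row 6 has {1,2,4,5,6,7,9}; col 3 has {2,3,6,7,9}; box has {1,3,6,7,9} → only 8 remains.
R6C9 = 3: row 6 has {1,2,4,5,6,7,8,9}; col 9 has {1,2,4,5,7,8,9}; box has {1,2,4,5,6,7,9} → only 3 remains.
R9C4 = 2: row 9 has {1,3,4,5,7,8,9}; col 4 has {1,3,4,5,6,7,8}; box has {1,3,4,5,7,8,9} → only 2 remains.
R9C6 = 6: row 9 has {1,2,3,4,5,7,8,9}; col 6 has {1,2,3,4,5,7,8,9}; box has {1,2,3,4,5,7,8,9} → only 6 remains.
R1C2 = 7: row 1 has {2,3,4,5,6,8}; col 2 has {1,2,3,4,5,6,8,9}; box has {2,3,4,5,6,8,9} → only 7 remains.
R1C3 = 1: row 1 has {2,3,4,5,6,7,8}; col 3 has {2,3,6,7,8,9}; box has {2,3,4,5,6,7,8,9} → only 1 remains.
R1C4 = 9: row 1 has {1,2,3,4,5,6,7,8}; col 4 has {1,2,3,4,5,6,7,8}; box has {1,2,3,4,5,6,7,8} → only 9 remains.
R3C8 = 7: row 3 has {1,2,3,4,5,8,9}; col 8 has {1,2,3,4,5,6,9}; box has {1,2,3,4,5,8,9} → only 7 remains.
R3C9 = 6: row 3 has {1,2,3,4,5,7,8,9}; col 9 has {1,2,3,4,5,7,8,9}; box has {1,2,3,4,5,7,8,9} → only 6 remains.
R4C3 = 5: row 4 has {1,2,3,4,6,7,8,9}; col 3 has {1,2,3,6,7,8,9}; box has {1,3,6,7,8,9} → only 5 remains.
R5C1 = 2: row 5 has {1,3,5,6,7,9}; col 1 has {1,3,4,5,6,7,8,9}; box has {1,3,5,6,7,8,9} → only 2 remains.
R5C3 = 4: row 5 has {1,2,3,5,6,7,9}; col 3 has {1,2,3,5,6,7,8,9}; box has {1,2,3,5,6,7,8,9} → only 4 remains.
R5C8 = 8: row 5 has {1,2,3,4,5,6,7,9}; col 8 has {1,2,3,4,5,6,7,9}; box has {1,2,3,4,5,6,7,9} → only 8 remains.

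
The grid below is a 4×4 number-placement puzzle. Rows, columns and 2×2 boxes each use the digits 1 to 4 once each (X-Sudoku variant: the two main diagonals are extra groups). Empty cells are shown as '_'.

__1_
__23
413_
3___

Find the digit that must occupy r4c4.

1

r1c1 = 2: row 1 has {1}; col 1 has {3,4}; box has {}; main diagonal has {3} → only 2 remains.
r1c4 = 4: row 1 has {1,2}; col 4 has {3}; box has {1,2,3}; anti-diagonal has {1,2,3} → only 4 remains.
r2c1 = 1: row 2 has {2,3}; col 1 has {2,3,4}; box has {2} → only 1 remains.
r2c2 = 4: row 2 has {1,2,3}; col 2 has {1}; box has {1,2}; main diagonal has {2,3} → only 4 remains.
r3c4 = 2: row 3 has {1,3,4}; col 4 has {3,4}; box has {3} → only 2 remains.
r4c2 = 2: row 4 has {3}; col 2 has {1,4}; box has {1,3,4} → only 2 remains.
r4c3 = 4: row 4 has {2,3}; col 3 has {1,2,3}; box has {2,3} → only 4 remains.
r4c4 = 1: row 4 has {2,3,4}; col 4 has {2,3,4}; box has {2,3,4}; main diagonal has {2,3,4} → only 1 remains.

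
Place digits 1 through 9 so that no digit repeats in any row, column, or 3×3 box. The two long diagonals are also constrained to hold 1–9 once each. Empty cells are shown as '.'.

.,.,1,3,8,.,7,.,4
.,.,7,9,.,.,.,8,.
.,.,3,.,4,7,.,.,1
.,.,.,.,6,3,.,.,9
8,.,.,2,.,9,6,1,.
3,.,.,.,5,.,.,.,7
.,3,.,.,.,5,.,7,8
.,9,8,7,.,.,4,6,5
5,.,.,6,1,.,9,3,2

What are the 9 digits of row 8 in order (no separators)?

198732465

R1C1 = 9 (sole candidate).
R2C5 = 2 (sole candidate).
R3C4 = 5 (sole candidate).
R3C7 = 2 (sole candidate).
R3C8 = 9 (sole candidate).
R5C5 = 7 (sole candidate).
R5C9 = 3 (sole candidate).
R6C4 = 1 (sole candidate).
R6C7 = 8 (sole candidate).
R7C3 = 6 (sole candidate).
R7C4 = 4 (sole candidate).
R7C5 = 9 (sole candidate).
R7C7 = 1 (sole candidate).
R8C5 = 3: row 8 has {4,5,6,7,8,9}; col 5 has {1,2,4,5,6,7,8,9}; box has {1,4,5,6,7,9} → only 3 remains.
R8C6 = 2: row 8 has {3,4,5,6,7,8,9}; col 6 has {3,5,7,9}; box has {1,3,4,5,6,7,9} → only 2 remains.
R9C3 = 4 (sole candidate).
R9C6 = 8 (sole candidate).
R1C6 = 6 (sole candidate).
R1C8 = 5 (sole candidate).
R2C6 = 1 (sole candidate).
R2C7 = 3 (sole candidate).
R2C9 = 6 (sole candidate).
R3C1 = 6 (sole candidate).
R3C2 = 8 (sole candidate).
R4C4 = 8 (sole candidate).
R4C7 = 5 (sole candidate).
R5C3 = 5 (sole candidate).
R6C6 = 4 (sole candidate).
R6C8 = 2 (sole candidate).
R7C1 = 2 (sole candidate).
R8C1 = 1: row 8 has {2,3,4,5,6,7,8,9}; col 1 has {2,3,5,6,8,9}; box has {2,3,4,5,6,8,9} → only 1 remains.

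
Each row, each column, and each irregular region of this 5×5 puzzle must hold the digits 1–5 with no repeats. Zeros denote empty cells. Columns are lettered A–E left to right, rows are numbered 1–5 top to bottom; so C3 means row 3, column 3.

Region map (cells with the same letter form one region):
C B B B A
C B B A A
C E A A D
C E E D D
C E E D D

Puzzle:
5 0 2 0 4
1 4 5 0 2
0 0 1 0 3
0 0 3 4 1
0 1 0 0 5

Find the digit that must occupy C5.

4

B1 = 3: row 1 has {2,4,5}; col 2 has {1,4}; region has {2,4,5} → only 3 remains.
D1 = 1: row 1 has {2,3,4,5}; col 4 has {4}; region has {2,3,4,5} → only 1 remains.
D2 = 3: row 2 has {1,2,4,5}; col 4 has {1,4}; region has {1,2,4} → only 3 remains.
D3 = 5: row 3 has {1,3}; col 4 has {1,3,4}; region has {1,2,3,4} → only 5 remains.
A4 = 2: row 4 has {1,3,4}; col 1 has {1,5}; region has {1,5} → only 2 remains.
B4 = 5: row 4 has {1,2,3,4}; col 2 has {1,3,4}; region has {1,3} → only 5 remains.
C5 = 4: row 5 has {1,5}; col 3 has {1,2,3,5}; region has {1,3,5} → only 4 remains.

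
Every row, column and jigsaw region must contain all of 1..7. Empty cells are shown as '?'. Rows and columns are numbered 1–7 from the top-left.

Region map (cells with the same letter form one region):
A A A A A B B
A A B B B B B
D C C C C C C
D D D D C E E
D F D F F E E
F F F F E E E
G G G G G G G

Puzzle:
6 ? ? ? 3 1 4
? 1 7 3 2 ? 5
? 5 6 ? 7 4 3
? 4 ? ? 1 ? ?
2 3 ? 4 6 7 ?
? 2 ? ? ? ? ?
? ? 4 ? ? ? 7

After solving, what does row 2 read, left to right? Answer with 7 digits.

r1c2 = 7 (sole candidate).
r2c1 = 4: row 2 has {1,2,3,5,7}; col 1 has {2,6}; region has {1,3,6,7} → only 4 remains.
r2c6 = 6: row 2 has {1,2,3,4,5,7}; col 6 has {1,4,7}; region has {1,2,3,4,5,7} → only 6 remains.

4173265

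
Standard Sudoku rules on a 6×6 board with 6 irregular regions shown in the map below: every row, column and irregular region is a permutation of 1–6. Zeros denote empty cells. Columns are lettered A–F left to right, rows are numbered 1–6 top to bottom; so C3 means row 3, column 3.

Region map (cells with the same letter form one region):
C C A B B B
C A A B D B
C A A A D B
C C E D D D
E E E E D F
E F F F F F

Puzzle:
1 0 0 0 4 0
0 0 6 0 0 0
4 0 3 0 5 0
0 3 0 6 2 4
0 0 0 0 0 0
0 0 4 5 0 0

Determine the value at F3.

6

A4 = 5 (sole candidate).
C4 = 1 (sole candidate).
A2 = 2 (sole candidate).
B1 = 6 (sole candidate).
B2 = 4 (hidden single in row 2).
F2 = 5 (hidden single in row 2).
C1 = 5 (hidden single in row 1).
C5 = 2 (sole candidate).
B5 = 5 (sole candidate).
F3 = 6: in row 3, 6 can only go here (every other open cell in that row sees a 6).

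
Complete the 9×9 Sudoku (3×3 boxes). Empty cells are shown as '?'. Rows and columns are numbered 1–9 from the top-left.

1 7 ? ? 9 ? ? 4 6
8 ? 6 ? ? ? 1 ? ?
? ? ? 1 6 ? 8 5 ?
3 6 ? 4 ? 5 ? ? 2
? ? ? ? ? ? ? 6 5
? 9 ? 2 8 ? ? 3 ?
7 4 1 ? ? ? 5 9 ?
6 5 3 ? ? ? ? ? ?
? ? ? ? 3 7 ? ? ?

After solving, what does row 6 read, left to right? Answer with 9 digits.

row 7, column 5 = 2 (sole candidate).
row 2, column 9 = 9 (hidden single in row 2).
row 3, column 9 = 7 (hidden single in row 3).
row 2, column 8 = 2 (sole candidate).
row 1, column 7 = 3 (sole candidate).
row 2, column 2 = 3 (sole candidate).
row 2, column 6 = 4 (sole candidate).
row 3, column 2 = 2 (sole candidate).
row 3, column 6 = 3 (sole candidate).
row 9, column 2 = 8 (sole candidate).
row 9, column 8 = 1 (sole candidate).
row 9, column 9 = 4 (sole candidate).
row 1, column 3 = 5 (sole candidate).
row 1, column 4 = 8 (sole candidate).
row 1, column 6 = 2 (sole candidate).
row 5, column 2 = 1 (sole candidate).
row 5, column 5 = 7 (sole candidate).
row 5, column 6 = 9 (sole candidate).
row 5, column 7 = 4 (sole candidate).
row 6, column 7 = 7: row 6 has {2,3,8,9}; col 7 has {1,3,4,5,8}; box has {2,3,4,5,6} → only 7 remains.
row 6, column 9 = 1: row 6 has {2,3,7,8,9}; col 9 has {2,4,5,6,7,9}; box has {2,3,4,5,6,7} → only 1 remains.
row 7, column 4 = 6 (sole candidate).
row 7, column 6 = 8 (sole candidate).
row 7, column 9 = 3 (sole candidate).
row 8, column 4 = 9 (sole candidate).
row 8, column 6 = 1 (sole candidate).
row 8, column 7 = 2 (sole candidate).
row 8, column 9 = 8 (sole candidate).
row 9, column 4 = 5 (sole candidate).
row 9, column 7 = 6 (sole candidate).
row 2, column 4 = 7 (sole candidate).
row 2, column 5 = 5 (sole candidate).
row 4, column 5 = 1 (sole candidate).
row 4, column 7 = 9 (sole candidate).
row 4, column 8 = 8 (sole candidate).
row 5, column 1 = 2 (sole candidate).
row 5, column 3 = 8 (sole candidate).
row 5, column 4 = 3 (sole candidate).
row 6, column 3 = 4: row 6 has {1,2,3,7,8,9}; col 3 has {1,3,5,6,8}; box has {1,2,3,6,8,9} → only 4 remains.
row 6, column 6 = 6: row 6 has {1,2,3,4,7,8,9}; col 6 has {1,2,3,4,5,7,8,9}; box has {1,2,3,4,5,7,8,9} → only 6 remains.
row 8, column 5 = 4 (sole candidate).
row 8, column 8 = 7 (sole candidate).
row 9, column 1 = 9 (sole candidate).
row 9, column 3 = 2 (sole candidate).
row 3, column 1 = 4 (sole candidate).
row 3, column 3 = 9 (sole candidate).
row 4, column 3 = 7 (sole candidate).
row 6, column 1 = 5: row 6 has {1,2,3,4,6,7,8,9}; col 1 has {1,2,3,4,6,7,8,9}; box has {1,2,3,4,6,7,8,9} → only 5 remains.

594286731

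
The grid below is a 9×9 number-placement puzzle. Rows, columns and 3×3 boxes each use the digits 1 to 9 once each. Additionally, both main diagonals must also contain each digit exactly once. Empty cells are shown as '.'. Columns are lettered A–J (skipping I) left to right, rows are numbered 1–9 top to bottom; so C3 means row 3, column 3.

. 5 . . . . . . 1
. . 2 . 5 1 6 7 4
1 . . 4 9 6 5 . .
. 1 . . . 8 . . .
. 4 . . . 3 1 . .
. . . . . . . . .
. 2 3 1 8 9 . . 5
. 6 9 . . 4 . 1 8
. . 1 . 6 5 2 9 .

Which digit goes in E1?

7

E5 = 2 (sole candidate).
D6 = 9 (sole candidate).
F6 = 7 (sole candidate).
G7 = 4 (sole candidate).
H7 = 6 (sole candidate).
A9 = 4 (sole candidate).
J9 = 3 (sole candidate).
F1 = 2 (sole candidate).
C3 = 8 (sole candidate).
J3 = 2 (sole candidate).
E4 = 4 (sole candidate).
E6 = 1 (sole candidate).
J6 = 6 (sole candidate).
A7 = 7 (sole candidate).
A8 = 5 (sole candidate).
G8 = 7 (sole candidate).
B9 = 8 (sole candidate).
D9 = 7 (sole candidate).
B2 = 9 (sole candidate).
H3 = 3 (sole candidate).
B6 = 3 (sole candidate).
C6 = 5 (sole candidate).
G6 = 8 (sole candidate).
E8 = 3 (sole candidate).
A1 = 6 (sole candidate).
E1 = 7: row 1 has {1,2,5,6}; col 5 has {1,2,3,4,5,6,8,9}; box has {1,2,4,5,6,9} → only 7 remains.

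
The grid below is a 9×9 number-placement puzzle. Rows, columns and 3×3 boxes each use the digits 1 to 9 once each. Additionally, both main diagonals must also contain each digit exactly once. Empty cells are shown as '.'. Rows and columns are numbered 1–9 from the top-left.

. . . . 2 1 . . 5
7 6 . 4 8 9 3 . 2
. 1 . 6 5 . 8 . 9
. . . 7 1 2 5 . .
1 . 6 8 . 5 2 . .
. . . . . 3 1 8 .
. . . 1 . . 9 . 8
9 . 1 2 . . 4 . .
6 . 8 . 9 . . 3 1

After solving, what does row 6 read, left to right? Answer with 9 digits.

r1c4 = 3 (sole candidate).
r2c3 = 5 (sole candidate).
r2c8 = 1 (sole candidate).
r3c6 = 7 (sole candidate).
r3c8 = 4 (sole candidate).
r5c5 = 4 (sole candidate).
r6c4 = 9: row 6 has {1,3,8}; col 4 has {1,2,3,4,6,7,8}; box has {1,2,3,4,5,7,8}; anti-diagonal has {1,2,4,5,6,8} → only 9 remains.
r6c5 = 6: row 6 has {1,3,8,9}; col 5 has {1,2,4,5,8,9}; box has {1,2,3,4,5,7,8,9} → only 6 remains.
r8c8 = 5 (sole candidate).
r9c4 = 5 (sole candidate).
r9c6 = 4 (sole candidate).
r9c7 = 7 (sole candidate).
r1c1 = 8 (sole candidate).
r1c7 = 6 (sole candidate).
r1c8 = 7 (sole candidate).
r3c3 = 2 (sole candidate).
r5c8 = 9 (sole candidate).
r7c6 = 6 (sole candidate).
r7c8 = 2 (sole candidate).
r8c6 = 8 (sole candidate).
r8c9 = 6 (sole candidate).
r9c2 = 2 (sole candidate).
r3c1 = 3 (sole candidate).
r4c1 = 4 (sole candidate).
r4c8 = 6 (sole candidate).
r4c9 = 3 (sole candidate).
r5c9 = 7 (sole candidate).
r6c3 = 7: row 6 has {1,3,6,8,9}; col 3 has {1,2,5,6,8}; box has {1,4,6} → only 7 remains.
r6c9 = 4: row 6 has {1,3,6,7,8,9}; col 9 has {1,2,3,5,6,7,8,9}; box has {1,2,3,5,6,7,8,9} → only 4 remains.
r7c1 = 5 (sole candidate).
r7c3 = 3 (sole candidate).
r7c5 = 7 (sole candidate).
r8c2 = 7 (sole candidate).
r8c5 = 3 (sole candidate).
r4c3 = 9 (sole candidate).
r5c2 = 3 (sole candidate).
r6c1 = 2: row 6 has {1,3,4,6,7,8,9}; col 1 has {1,3,4,5,6,7,8,9}; box has {1,3,4,6,7,9} → only 2 remains.
r6c2 = 5: row 6 has {1,2,3,4,6,7,8,9}; col 2 has {1,2,3,6,7}; box has {1,2,3,4,6,7,9} → only 5 remains.

257963184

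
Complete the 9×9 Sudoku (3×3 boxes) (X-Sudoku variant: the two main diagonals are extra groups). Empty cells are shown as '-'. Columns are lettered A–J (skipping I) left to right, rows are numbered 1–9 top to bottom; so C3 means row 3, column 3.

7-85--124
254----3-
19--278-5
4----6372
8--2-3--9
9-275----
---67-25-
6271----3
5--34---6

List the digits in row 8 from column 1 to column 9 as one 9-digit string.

627195483

F1 = 9: row 1 has {1,2,4,5,7,8}; col 6 has {3,6,7}; box has {2,5,7} → only 9 remains.
D2 = 8: row 2 has {2,3,4,5}; col 4 has {1,2,3,5,6,7}; box has {2,5,7,9} → only 8 remains.
F2 = 1: row 2 has {2,3,4,5,8}; col 6 has {3,6,7,9}; box has {2,5,7,8,9} → only 1 remains.
J2 = 7: row 2 has {1,2,3,4,5,8}; col 9 has {2,3,4,5,6,9}; box has {1,2,3,4,5,8} → only 7 remains.
C3 = 3: row 3 has {1,2,5,7,8,9}; col 3 has {2,4,7,8}; box has {1,2,4,5,7,8,9}; main diagonal has {2,5,6,7} → only 3 remains.
D3 = 4: row 3 has {1,2,3,5,7,8,9}; col 4 has {1,2,3,5,6,7,8}; box has {1,2,5,7,8,9} → only 4 remains.
H3 = 6: row 3 has {1,2,3,4,5,7,8,9}; col 8 has {2,3,5,7}; box has {1,2,3,4,5,7,8} → only 6 remains.
B4 = 1: row 4 has {2,3,4,6,7}; col 2 has {2,5,9}; box has {2,4,8,9} → only 1 remains.
C4 = 5: row 4 has {1,2,3,4,6,7}; col 3 has {2,3,4,7,8}; box has {1,2,4,8,9} → only 5 remains.
D4 = 9: row 4 has {1,2,3,4,5,6,7}; col 4 has {1,2,3,4,5,6,7,8}; box has {2,3,5,6,7}; main diagonal has {2,3,5,6,7} → only 9 remains.
E4 = 8: row 4 has {1,2,3,4,5,6,7,9}; col 5 has {2,4,5,7}; box has {2,3,5,6,7,9} → only 8 remains.
C5 = 6: row 5 has {2,3,8,9}; col 3 has {2,3,4,5,7,8}; box has {1,2,4,5,8,9} → only 6 remains.
E5 = 1: row 5 has {2,3,6,8,9}; col 5 has {2,4,5,7,8}; box has {2,3,5,6,7,8,9}; main diagonal has {2,3,5,6,7,9}; anti-diagonal has {2,3,4,5,6,7,8} → only 1 remains.
H5 = 4: row 5 has {1,2,3,6,8,9}; col 8 has {2,3,5,6,7}; box has {2,3,7,9} → only 4 remains.
B6 = 3: row 6 has {2,5,7,9}; col 2 has {1,2,5,9}; box has {1,2,4,5,6,8,9} → only 3 remains.
F6 = 4: row 6 has {2,3,5,7,9}; col 6 has {1,3,6,7,9}; box has {1,2,3,5,6,7,8,9}; main diagonal has {1,2,3,5,6,7,9} → only 4 remains.
G6 = 6: row 6 has {2,3,4,5,7,9}; col 7 has {1,2,3,8}; box has {2,3,4,7,9} → only 6 remains.
A7 = 3: row 7 has {2,5,6,7}; col 1 has {1,2,4,5,6,7,8,9}; box has {2,5,6,7} → only 3 remains.
C7 = 9: row 7 has {2,3,5,6,7}; col 3 has {2,3,4,5,6,7,8}; box has {2,3,5,6,7}; anti-diagonal has {1,2,3,4,5,6,7,8} → only 9 remains.
F7 = 8: row 7 has {2,3,5,6,7,9}; col 6 has {1,3,4,6,7,9}; box has {1,3,4,6,7} → only 8 remains.
J7 = 1: row 7 has {2,3,5,6,7,8,9}; col 9 has {2,3,4,5,6,7,9}; box has {2,3,5,6} → only 1 remains.
E8 = 9: row 8 has {1,2,3,6,7}; col 5 has {1,2,4,5,7,8}; box has {1,3,4,6,7,8} → only 9 remains.
F8 = 5: row 8 has {1,2,3,6,7,9}; col 6 has {1,3,4,6,7,8,9}; box has {1,3,4,6,7,8,9} → only 5 remains.
G8 = 4: row 8 has {1,2,3,5,6,7,9}; col 7 has {1,2,3,6,8}; box has {1,2,3,5,6} → only 4 remains.
H8 = 8: row 8 has {1,2,3,4,5,6,7,9}; col 8 has {2,3,4,5,6,7}; box has {1,2,3,4,5,6}; main diagonal has {1,2,3,4,5,6,7,9} → only 8 remains.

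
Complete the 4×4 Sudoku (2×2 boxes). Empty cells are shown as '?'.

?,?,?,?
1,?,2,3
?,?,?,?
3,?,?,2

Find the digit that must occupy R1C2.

R2C2 = 4: row 2 has {1,2,3}; col 2 has {}; box has {1} → only 4 remains.
R4C2 = 1: row 4 has {2,3}; col 2 has {4}; box has {3} → only 1 remains.
R4C3 = 4: row 4 has {1,2,3}; col 3 has {2}; box has {2} → only 4 remains.
R1C1 = 2: row 1 has {}; col 1 has {1,3}; box has {1,4} → only 2 remains.
R1C2 = 3: row 1 has {2}; col 2 has {1,4}; box has {1,2,4} → only 3 remains.

3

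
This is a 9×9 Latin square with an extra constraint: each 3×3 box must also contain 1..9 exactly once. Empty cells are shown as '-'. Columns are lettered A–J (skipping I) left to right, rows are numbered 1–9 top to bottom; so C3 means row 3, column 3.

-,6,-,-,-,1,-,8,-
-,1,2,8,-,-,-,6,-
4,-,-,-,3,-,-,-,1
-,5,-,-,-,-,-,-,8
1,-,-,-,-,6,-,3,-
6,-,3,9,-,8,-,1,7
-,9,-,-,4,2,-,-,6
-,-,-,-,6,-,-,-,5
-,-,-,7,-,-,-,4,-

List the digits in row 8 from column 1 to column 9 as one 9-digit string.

274163895

H7 = 7 (sole candidate).
D3 = 6 (hidden single in row 3).
G4 = 6 (hidden single in row 4).
C9 = 6 (hidden single in row 9).
E9 = 8 (hidden single in column 5).
G9 = 1 (hidden single in row 9).
E4 = 1 (hidden single in column 5).
H3 = 5 (hidden single in column 8).
G3 = 2 (hidden single in row 3).
Singles propagation stalls; F8 is still open with candidates {3,9}.
  Try F8 = 9: this forces F3=7, H8=2, B3=8, C3=9, H4=9; then row 5 has no cell left for 9 — contradiction.
So F8 = 3.
D8 = 1: row 8 has {3,5,6}; col 4 has {6,7,8,9}; box has {2,3,4,6,7,8} → only 1 remains.
D7 = 5 (sole candidate).
F9 = 9 (sole candidate).
F3 = 7 (sole candidate).
F4 = 4 (sole candidate).
D5 = 2 (sole candidate).
E6 = 5 (sole candidate).
G6 = 4 (sole candidate).
D1 = 4 (sole candidate).
E2 = 9 (sole candidate).
F2 = 5 (sole candidate).
B3 = 8 (sole candidate).
C3 = 9 (sole candidate).
C4 = 7 (sole candidate).
D4 = 3 (sole candidate).
B5 = 4 (sole candidate).
C5 = 8 (sole candidate).
E5 = 7 (sole candidate).
J5 = 9 (sole candidate).
B6 = 2 (sole candidate).
C7 = 1 (sole candidate).
B8 = 7: row 8 has {1,3,5,6}; col 2 has {1,2,4,5,6,8,9}; box has {1,6,9} → only 7 remains.
C8 = 4: row 8 has {1,3,5,6,7}; col 3 has {1,2,3,6,7,8,9}; box has {1,6,7,9} → only 4 remains.
B9 = 3 (sole candidate).
J9 = 2 (sole candidate).
C1 = 5 (sole candidate).
E1 = 2 (sole candidate).
J1 = 3 (sole candidate).
G2 = 7 (sole candidate).
J2 = 4 (sole candidate).
A4 = 9 (sole candidate).
H4 = 2 (sole candidate).
G5 = 5 (sole candidate).
A7 = 8 (sole candidate).
G7 = 3 (sole candidate).
A8 = 2: row 8 has {1,3,4,5,6,7}; col 1 has {1,4,6,8,9}; box has {1,3,4,6,7,8,9} → only 2 remains.
H8 = 9: row 8 has {1,2,3,4,5,6,7}; col 8 has {1,2,3,4,5,6,7,8}; box has {1,2,3,4,5,6,7} → only 9 remains.
A9 = 5 (sole candidate).
A1 = 7 (sole candidate).
G1 = 9 (sole candidate).
A2 = 3 (sole candidate).
G8 = 8: row 8 has {1,2,3,4,5,6,7,9}; col 7 has {1,2,3,4,5,6,7,9}; box has {1,2,3,4,5,6,7,9} → only 8 remains.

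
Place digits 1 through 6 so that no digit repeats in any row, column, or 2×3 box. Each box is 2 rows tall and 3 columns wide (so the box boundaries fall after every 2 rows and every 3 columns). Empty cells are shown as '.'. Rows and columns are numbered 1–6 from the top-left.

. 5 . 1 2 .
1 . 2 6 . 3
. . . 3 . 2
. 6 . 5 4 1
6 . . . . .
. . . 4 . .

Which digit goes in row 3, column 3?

row 1, column 6 = 4 (sole candidate).
row 2, column 2 = 4 (sole candidate).
row 2, column 5 = 5 (sole candidate).
row 3, column 2 = 1 (sole candidate).
row 3, column 5 = 6 (sole candidate).
row 4, column 3 = 3 (sole candidate).
row 5, column 4 = 2 (sole candidate).
row 5, column 6 = 5 (sole candidate).
row 6, column 6 = 6 (sole candidate).
row 1, column 1 = 3 (sole candidate).
row 1, column 3 = 6 (sole candidate).
row 4, column 1 = 2 (sole candidate).
row 5, column 2 = 3 (sole candidate).
row 5, column 5 = 1 (sole candidate).
row 6, column 1 = 5 (sole candidate).
row 6, column 2 = 2 (sole candidate).
row 6, column 3 = 1 (sole candidate).
row 6, column 5 = 3 (sole candidate).
row 3, column 1 = 4 (sole candidate).
row 3, column 3 = 5: row 3 has {1,2,3,4,6}; col 3 has {1,2,3,6}; box has {1,2,3,4,6} → only 5 remains.

5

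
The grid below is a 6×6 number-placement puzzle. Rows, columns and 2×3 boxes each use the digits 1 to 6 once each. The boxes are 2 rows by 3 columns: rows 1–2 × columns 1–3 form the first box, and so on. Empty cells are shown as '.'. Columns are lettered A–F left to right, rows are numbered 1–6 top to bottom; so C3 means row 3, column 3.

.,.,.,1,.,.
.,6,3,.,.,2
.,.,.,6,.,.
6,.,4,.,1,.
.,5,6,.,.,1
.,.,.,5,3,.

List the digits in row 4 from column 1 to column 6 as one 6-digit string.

624315

D2 = 4: row 2 has {2,3,6}; col 4 has {1,5,6}; box has {1,2} → only 4 remains.
E2 = 5: row 2 has {2,3,4,6}; col 5 has {1,3}; box has {1,2,4} → only 5 remains.
D5 = 2: row 5 has {1,5,6}; col 4 has {1,4,5,6}; box has {1,3,5} → only 2 remains.
E5 = 4: row 5 has {1,2,5,6}; col 5 has {1,3,5}; box has {1,2,3,5} → only 4 remains.
F6 = 6: row 6 has {3,5}; col 6 has {1,2}; box has {1,2,3,4,5} → only 6 remains.
E1 = 6: row 1 has {1}; col 5 has {1,3,4,5}; box has {1,2,4,5} → only 6 remains.
F1 = 3: row 1 has {1,6}; col 6 has {1,2,6}; box has {1,2,4,5,6} → only 3 remains.
A2 = 1: row 2 has {2,3,4,5,6}; col 1 has {6}; box has {3,6} → only 1 remains.
E3 = 2: row 3 has {6}; col 5 has {1,3,4,5,6}; box has {1,6} → only 2 remains.
D4 = 3: row 4 has {1,4,6}; col 4 has {1,2,4,5,6}; box has {1,2,6} → only 3 remains.
F4 = 5: row 4 has {1,3,4,6}; col 6 has {1,2,3,6}; box has {1,2,3,6} → only 5 remains.
A5 = 3: row 5 has {1,2,4,5,6}; col 1 has {1,6}; box has {5,6} → only 3 remains.
A3 = 5: row 3 has {2,6}; col 1 has {1,3,6}; box has {4,6} → only 5 remains.
C3 = 1: row 3 has {2,5,6}; col 3 has {3,4,6}; box has {4,5,6} → only 1 remains.
F3 = 4: row 3 has {1,2,5,6}; col 6 has {1,2,3,5,6}; box has {1,2,3,5,6} → only 4 remains.
B4 = 2: row 4 has {1,3,4,5,6}; col 2 has {5,6}; box has {1,4,5,6} → only 2 remains.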